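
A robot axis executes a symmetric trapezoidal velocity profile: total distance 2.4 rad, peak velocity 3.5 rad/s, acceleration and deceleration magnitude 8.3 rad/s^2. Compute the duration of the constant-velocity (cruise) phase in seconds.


t_acc = v/a = 0.421687 s, d_acc = v^2/(2a) = 0.737952 rad each
d_cruise = 2.4 - 2*0.737952 = 0.924096 rad
t_cruise = d_cruise/v = 0.924096/3.5 = 0.2640

0.2640 s


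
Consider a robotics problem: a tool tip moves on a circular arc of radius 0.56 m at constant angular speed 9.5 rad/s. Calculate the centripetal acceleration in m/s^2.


a_c = omega^2 * r = 9.5^2 * 0.56 = 50.5400

50.5400 m/s^2


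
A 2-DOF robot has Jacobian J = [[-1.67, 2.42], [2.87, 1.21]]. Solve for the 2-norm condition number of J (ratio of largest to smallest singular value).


JJ^T eigenvalues: trace(JJ^T) = 18.3463, det(JJ^T) = det(J)^2 = 80.39094921
s_max^2 = (18.3463 + sqrt(15.02292685))/2 = 11.11112103
s_min^2 = (18.3463 - sqrt(15.02292685))/2 = 7.23517897
kappa = s_max/s_min = sqrt(11.11112103/7.23517897) = 1.2392

1.2392


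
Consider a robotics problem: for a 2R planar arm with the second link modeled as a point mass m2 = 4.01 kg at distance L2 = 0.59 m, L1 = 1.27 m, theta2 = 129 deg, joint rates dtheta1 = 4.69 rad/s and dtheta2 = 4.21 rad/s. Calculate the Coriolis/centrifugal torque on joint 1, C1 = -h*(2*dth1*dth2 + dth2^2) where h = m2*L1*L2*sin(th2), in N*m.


h = m2*L1*L2*sin(th2) = 4.01*1.27*0.59*sin(129 deg) = 2.335085
C1 = -h*(2*4.69*4.21 + 4.21^2) = -2.335085*57.2139 = -133.5993

-133.5993 N*m


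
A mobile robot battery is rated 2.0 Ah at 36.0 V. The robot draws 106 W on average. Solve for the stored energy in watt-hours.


E = capacity * V = 2.0*36.0 = 72.0000

72.0000 Wh


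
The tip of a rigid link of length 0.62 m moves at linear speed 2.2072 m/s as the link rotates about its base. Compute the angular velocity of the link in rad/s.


omega = v / L = 2.2072 / 0.62 = 3.5600

3.5600 rad/s


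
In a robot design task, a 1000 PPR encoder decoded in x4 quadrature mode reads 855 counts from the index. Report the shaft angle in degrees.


angle = counts * 360 / (PPR*4) = 855 * 360 / 4000 = 76.9500

76.9500 degrees


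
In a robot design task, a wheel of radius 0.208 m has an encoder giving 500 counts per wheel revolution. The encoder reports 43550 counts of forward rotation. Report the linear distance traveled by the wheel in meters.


revs = 43550/500 = 87.100000
d = revs * 2*pi*r = 87.100000 * 2*pi*0.208 = 113.8312

113.8312 m


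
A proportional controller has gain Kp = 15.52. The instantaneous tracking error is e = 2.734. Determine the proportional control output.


u_P = Kp * e = 15.52 * 2.734 = 42.4317

42.4317


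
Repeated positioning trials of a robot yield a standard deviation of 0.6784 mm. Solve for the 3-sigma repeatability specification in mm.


repeatability = 3*sigma = 3*0.6784 = 2.0352

2.0352 mm


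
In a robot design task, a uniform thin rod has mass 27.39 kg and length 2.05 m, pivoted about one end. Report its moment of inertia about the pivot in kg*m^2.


I = (1/3)*m*L^2 = (1/3)*27.39*2.05^2 = 38.3688

38.3688 kg*m^2


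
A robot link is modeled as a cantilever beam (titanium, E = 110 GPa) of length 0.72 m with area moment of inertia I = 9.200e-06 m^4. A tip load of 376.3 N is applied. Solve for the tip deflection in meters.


delta = F*L^3/(3*E*I) = 376.3*0.72^3/(3*1.100e+11*9.200e-06)
      = 140.4532224/3036000 = 4.6263e-05

4.6263e-05 m


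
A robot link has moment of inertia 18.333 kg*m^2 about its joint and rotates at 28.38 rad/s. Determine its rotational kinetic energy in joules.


KE = (1/2)*I*omega^2 = 0.5*18.333*28.38^2 = 7382.9228

7382.9228 J


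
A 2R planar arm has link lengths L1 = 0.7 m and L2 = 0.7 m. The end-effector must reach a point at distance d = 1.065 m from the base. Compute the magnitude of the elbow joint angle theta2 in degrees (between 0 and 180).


cos(th2) = (d^2 - L1^2 - L2^2)/(2*L1*L2) = (1.065^2 - 0.7^2 - 0.7^2)/(2*0.7*0.7) = 0.15737245
th2 = acos(0.15737245) = 80.9456 deg

80.9456 degrees


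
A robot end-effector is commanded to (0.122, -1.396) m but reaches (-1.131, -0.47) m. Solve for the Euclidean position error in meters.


dx = -1.131 - (0.122) = -1.2530, dy = -0.47 - (-1.396) = 0.9260
err = sqrt(1.570009 + 0.857476) = 1.5580

1.5580 m


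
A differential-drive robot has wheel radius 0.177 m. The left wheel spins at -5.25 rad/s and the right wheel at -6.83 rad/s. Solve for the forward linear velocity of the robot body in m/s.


v = r*(wR + wL)/2 = 0.177*(-6.83 + -5.25)/2 = -1.0691

-1.0691 m/s


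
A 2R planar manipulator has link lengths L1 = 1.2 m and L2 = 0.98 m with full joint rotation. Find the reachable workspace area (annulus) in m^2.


r_max = L1 + L2 = 2.1800, r_min = |L1 - L2| = 0.2200
A = pi*(r_max^2 - r_min^2) = pi*(4.7524 - 0.0484) = 14.7781

14.7781 m^2


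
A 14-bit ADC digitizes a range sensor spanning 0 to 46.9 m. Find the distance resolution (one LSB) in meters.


res = range / 2^n = 46.9/2^14 = 46.9/16384 = 0.0029

0.0029 m


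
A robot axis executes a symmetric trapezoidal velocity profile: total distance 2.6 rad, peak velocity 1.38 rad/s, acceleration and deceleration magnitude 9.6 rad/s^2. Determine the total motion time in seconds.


t_acc = v/a = 1.38/9.6 = 0.143750 s
d_acc = v^2/(2a) = 0.099187 rad (each ramp)
d_cruise = 2.6 - 2*0.099187 = 2.401626 rad
t_cruise = 2.401626/1.38 = 1.740309 s
t_total = 2*0.143750 + 1.740309 = 2.0278

2.0278 s


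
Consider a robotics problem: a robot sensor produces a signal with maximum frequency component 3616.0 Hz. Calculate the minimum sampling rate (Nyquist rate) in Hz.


f_s,min = 2*f_max = 2*3616.0 = 7232.0000

7232.0000 Hz


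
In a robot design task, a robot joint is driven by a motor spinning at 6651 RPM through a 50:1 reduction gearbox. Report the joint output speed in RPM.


omega_joint = omega_motor / N = 6651 / 50 = 133.0200

133.0200 RPM


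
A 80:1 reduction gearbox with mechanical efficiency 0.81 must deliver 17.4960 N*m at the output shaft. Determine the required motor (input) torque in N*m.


tau_in = tau_out / (N * eta) = 17.4960 / (80 * 0.81) = 0.2700

0.2700 N*m


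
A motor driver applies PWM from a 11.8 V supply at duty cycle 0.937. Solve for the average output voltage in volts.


V_avg = V_supply * D = 11.8*0.937 = 11.0566

11.0566 V


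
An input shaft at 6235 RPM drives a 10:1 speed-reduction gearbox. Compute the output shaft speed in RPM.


omega_out = omega_in / N = 6235 / 10 = 623.5000

623.5000 RPM


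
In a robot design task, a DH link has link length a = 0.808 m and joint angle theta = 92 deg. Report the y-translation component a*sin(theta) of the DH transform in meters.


a*sin(theta) = 0.808*sin(92 deg) = 0.8075

0.8075 m


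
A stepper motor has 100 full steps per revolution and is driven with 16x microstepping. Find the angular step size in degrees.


step = 360/(100*16) = 360/1600 = 0.2250

0.2250 degrees


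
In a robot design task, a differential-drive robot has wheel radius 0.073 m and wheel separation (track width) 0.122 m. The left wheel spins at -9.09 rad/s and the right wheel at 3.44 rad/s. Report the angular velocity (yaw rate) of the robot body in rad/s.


omega = r*(wR - wL)/L = 0.073*(3.44 - (-9.09))/0.122 = 7.4975

7.4975 rad/s


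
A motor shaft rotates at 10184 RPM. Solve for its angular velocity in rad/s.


omega = 10184 * 2*pi/60 = 1066.4660

1066.4660 rad/s


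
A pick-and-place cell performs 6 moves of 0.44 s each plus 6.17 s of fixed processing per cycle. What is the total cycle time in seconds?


T = 6*0.44 + 6.17 = 8.8100

8.8100 s


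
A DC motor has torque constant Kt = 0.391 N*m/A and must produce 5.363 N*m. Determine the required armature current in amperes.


I = tau / Kt = 5.363/0.391 = 13.7161

13.7161 A


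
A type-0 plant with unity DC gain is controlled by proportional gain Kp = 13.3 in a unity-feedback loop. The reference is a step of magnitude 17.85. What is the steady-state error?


e_ss = R/(1 + Kp) = 17.85/(1 + 13.3) = 17.85/14.3000 = 1.2483

1.2483


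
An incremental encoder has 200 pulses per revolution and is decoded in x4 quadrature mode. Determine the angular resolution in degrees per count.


resolution = 360 / (PPR * 4) = 360 / 800 = 0.4500

0.4500 degrees


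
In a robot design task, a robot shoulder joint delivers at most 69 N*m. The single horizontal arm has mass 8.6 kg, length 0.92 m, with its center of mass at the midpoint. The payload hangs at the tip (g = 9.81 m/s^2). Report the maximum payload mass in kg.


tau_arm = m_arm*g*(L/2) = 8.6*9.81*0.92/2 = 38.8084 N*m
tau_payload = tau_max - tau_arm = 69 - 38.8084 = 30.1916
m_payload = tau_payload / (g*L) = 30.1916 / (9.81*0.92) = 3.3453

3.3453 kg


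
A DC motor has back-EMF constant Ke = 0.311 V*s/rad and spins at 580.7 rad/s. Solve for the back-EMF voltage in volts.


V_emf = Ke * omega = 0.311*580.7 = 180.5977

180.5977 V


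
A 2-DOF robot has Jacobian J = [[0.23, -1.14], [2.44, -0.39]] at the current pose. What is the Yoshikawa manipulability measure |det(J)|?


det(J) = 0.23*-0.39 - (-1.14)*(2.44) = 2.6919
|det(J)| = 2.6919

2.6919


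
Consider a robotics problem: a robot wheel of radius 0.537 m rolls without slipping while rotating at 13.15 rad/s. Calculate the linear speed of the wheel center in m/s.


v = omega * r = 13.15 * 0.537 = 7.0616

7.0616 m/s


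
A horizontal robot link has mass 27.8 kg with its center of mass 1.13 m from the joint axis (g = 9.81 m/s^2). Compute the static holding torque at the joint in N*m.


tau = m*g*L = 27.8 * 9.81 * 1.13 = 308.1713

308.1713 N*m


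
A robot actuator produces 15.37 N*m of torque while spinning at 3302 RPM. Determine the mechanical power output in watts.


omega = 3302 * 2*pi/60 = 345.784631 rad/s
P = tau * omega = 15.37 * 345.784631 = 5314.7098

5314.7098 W


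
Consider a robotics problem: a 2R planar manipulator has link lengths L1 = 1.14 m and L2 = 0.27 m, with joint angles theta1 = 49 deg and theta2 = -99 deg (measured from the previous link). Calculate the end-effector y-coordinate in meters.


y = L1*sin(th1) + L2*sin(th1+th2) = 1.14*sin(49 deg) + 0.27*sin(-50 deg) = 0.6535

0.6535 m


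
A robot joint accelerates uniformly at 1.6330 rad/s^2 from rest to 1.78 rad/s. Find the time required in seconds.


t = delta_omega / alpha = 1.78 / 1.6330 = 1.0900

1.0900 s


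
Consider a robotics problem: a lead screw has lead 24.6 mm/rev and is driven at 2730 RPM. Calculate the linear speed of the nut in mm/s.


v = lead * (RPM/60) = 24.6*2730/60 = 1119.3000

1119.3000 mm/s


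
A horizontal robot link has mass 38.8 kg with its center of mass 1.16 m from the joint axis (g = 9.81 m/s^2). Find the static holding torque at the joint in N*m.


tau = m*g*L = 38.8 * 9.81 * 1.16 = 441.5285

441.5285 N*m


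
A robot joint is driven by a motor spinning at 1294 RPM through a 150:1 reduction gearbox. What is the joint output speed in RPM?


omega_joint = omega_motor / N = 1294 / 150 = 8.6267

8.6267 RPM


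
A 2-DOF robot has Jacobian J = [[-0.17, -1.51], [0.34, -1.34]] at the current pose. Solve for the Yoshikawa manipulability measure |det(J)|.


det(J) = -0.17*-1.34 - (-1.51)*(0.34) = 0.7412
|det(J)| = 0.7412

0.7412


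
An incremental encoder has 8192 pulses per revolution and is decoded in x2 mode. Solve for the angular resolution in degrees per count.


resolution = 360 / (PPR * 2) = 360 / 16384 = 0.0220

0.0220 degrees


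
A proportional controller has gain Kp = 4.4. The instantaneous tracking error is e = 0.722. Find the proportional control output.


u_P = Kp * e = 4.4 * 0.722 = 3.1768

3.1768


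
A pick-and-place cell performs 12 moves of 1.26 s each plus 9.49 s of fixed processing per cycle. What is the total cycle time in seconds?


T = 12*1.26 + 9.49 = 24.6100

24.6100 s


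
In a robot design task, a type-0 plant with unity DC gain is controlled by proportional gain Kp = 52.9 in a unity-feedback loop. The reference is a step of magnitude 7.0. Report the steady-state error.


e_ss = R/(1 + Kp) = 7.0/(1 + 52.9) = 7.0/53.9000 = 0.1299

0.1299


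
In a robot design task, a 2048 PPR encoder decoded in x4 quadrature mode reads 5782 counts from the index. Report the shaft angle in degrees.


angle = counts * 360 / (PPR*4) = 5782 * 360 / 8192 = 254.0918

254.0918 degrees


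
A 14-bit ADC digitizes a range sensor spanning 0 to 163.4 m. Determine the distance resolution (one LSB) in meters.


res = range / 2^n = 163.4/2^14 = 163.4/16384 = 0.0100

0.0100 m


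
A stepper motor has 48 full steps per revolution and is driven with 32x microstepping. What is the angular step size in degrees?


step = 360/(48*32) = 360/1536 = 0.2344

0.2344 degrees


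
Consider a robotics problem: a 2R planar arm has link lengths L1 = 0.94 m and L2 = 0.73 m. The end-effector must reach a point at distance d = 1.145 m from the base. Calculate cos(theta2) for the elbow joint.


cos(th2) = (d^2 - L1^2 - L2^2)/(2*L1*L2) = (1.145^2 - 0.94^2 - 0.73^2)/(2*0.94*0.73) = -0.0769

-0.0769


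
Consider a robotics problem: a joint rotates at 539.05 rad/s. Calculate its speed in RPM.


RPM = 539.05 * 60/(2*pi) = 5147.5483

5147.5483 RPM


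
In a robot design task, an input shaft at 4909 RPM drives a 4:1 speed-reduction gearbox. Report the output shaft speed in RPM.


omega_out = omega_in / N = 4909 / 4 = 1227.2500

1227.2500 RPM


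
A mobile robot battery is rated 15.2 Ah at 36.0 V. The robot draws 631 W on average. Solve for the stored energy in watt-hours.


E = capacity * V = 15.2*36.0 = 547.2000

547.2000 Wh


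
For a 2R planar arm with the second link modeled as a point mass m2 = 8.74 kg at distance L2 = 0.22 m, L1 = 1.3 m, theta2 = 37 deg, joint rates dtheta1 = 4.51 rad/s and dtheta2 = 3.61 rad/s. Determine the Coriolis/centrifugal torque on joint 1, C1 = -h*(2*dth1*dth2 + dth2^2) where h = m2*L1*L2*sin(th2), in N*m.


h = m2*L1*L2*sin(th2) = 8.74*1.3*0.22*sin(37 deg) = 1.504321
C1 = -h*(2*4.51*3.61 + 3.61^2) = -1.504321*45.5943 = -68.5885

-68.5885 N*m


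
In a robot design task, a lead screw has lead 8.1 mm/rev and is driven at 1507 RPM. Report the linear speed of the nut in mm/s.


v = lead * (RPM/60) = 8.1*1507/60 = 203.4450

203.4450 mm/s


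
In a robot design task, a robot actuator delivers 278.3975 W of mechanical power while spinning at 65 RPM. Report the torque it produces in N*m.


omega = 65 * 2*pi/60 = 6.806784 rad/s
tau = P / omega = 278.3975 / 6.806784 = 40.9000

40.9000 N*m


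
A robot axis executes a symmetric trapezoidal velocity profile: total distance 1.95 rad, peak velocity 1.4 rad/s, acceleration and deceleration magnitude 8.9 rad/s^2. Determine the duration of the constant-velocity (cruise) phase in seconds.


t_acc = v/a = 0.157303 s, d_acc = v^2/(2a) = 0.110112 rad each
d_cruise = 1.95 - 2*0.110112 = 1.729776 rad
t_cruise = d_cruise/v = 1.729776/1.4 = 1.2356

1.2356 s


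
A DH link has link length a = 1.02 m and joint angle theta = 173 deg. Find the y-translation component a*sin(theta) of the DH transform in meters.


a*sin(theta) = 1.02*sin(173 deg) = 0.1243

0.1243 m


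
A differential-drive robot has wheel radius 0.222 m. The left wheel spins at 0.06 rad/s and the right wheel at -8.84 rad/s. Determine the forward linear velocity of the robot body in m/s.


v = r*(wR + wL)/2 = 0.222*(-8.84 + 0.06)/2 = -0.9746

-0.9746 m/s


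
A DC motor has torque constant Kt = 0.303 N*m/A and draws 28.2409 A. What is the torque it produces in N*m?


tau = Kt * I = 0.303*28.2409 = 8.5570

8.5570 N*m


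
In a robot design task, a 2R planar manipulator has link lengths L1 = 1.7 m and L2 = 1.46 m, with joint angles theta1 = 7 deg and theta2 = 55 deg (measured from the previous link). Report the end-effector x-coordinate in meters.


x = L1*cos(th1) + L2*cos(th1+th2) = 1.7*cos(7 deg) + 1.46*cos(62 deg) = 2.3728

2.3728 m


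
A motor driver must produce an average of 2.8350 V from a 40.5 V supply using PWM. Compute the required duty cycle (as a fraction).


D = V_avg/V_supply = 2.8350/40.5 = 0.0700

0.0700


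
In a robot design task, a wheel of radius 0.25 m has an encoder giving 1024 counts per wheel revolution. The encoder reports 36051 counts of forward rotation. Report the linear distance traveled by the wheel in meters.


revs = 36051/1024 = 35.206055
d = revs * 2*pi*r = 35.206055 * 2*pi*0.25 = 55.3015

55.3015 m


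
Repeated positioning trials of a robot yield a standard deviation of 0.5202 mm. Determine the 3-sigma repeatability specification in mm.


repeatability = 3*sigma = 3*0.5202 = 1.5606

1.5606 mm


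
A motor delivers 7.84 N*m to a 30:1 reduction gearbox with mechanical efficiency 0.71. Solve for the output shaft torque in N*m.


tau_out = tau_in * N * eta = 7.84 * 30 * 0.71 = 166.9920

166.9920 N*m


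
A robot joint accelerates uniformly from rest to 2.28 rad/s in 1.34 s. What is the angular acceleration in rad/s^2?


alpha = delta_omega / t = 2.28 / 1.34 = 1.7015

1.7015 rad/s^2


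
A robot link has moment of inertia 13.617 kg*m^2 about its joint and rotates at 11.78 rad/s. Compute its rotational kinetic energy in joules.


KE = (1/2)*I*omega^2 = 0.5*13.617*11.78^2 = 944.8047

944.8047 J


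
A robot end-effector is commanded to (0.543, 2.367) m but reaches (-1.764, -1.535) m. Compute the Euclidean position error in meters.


dx = -1.764 - (0.543) = -2.3070, dy = -1.535 - (2.367) = -3.9020
err = sqrt(5.322249 + 15.225604) = 4.5330

4.5330 m


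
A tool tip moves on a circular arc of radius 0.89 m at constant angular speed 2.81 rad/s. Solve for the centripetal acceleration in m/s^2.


a_c = omega^2 * r = 2.81^2 * 0.89 = 7.0275

7.0275 m/s^2


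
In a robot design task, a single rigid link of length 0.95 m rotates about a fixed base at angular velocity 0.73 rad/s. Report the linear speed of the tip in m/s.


v = L*omega = 0.95 * 0.73 = 0.6935

0.6935 m/s


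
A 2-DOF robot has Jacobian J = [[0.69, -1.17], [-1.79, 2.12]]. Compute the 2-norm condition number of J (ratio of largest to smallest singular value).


JJ^T eigenvalues: trace(JJ^T) = 9.5435, det(JJ^T) = det(J)^2 = 0.39879225
s_max^2 = (9.5435 + sqrt(89.48322325))/2 = 9.50152862
s_min^2 = (9.5435 - sqrt(89.48322325))/2 = 0.04197138
kappa = s_max/s_min = sqrt(9.50152862/0.04197138) = 15.0460

15.0460


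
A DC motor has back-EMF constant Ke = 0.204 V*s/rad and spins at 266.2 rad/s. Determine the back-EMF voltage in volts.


V_emf = Ke * omega = 0.204*266.2 = 54.3048

54.3048 V


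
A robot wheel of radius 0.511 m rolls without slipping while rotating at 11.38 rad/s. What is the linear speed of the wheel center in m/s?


v = omega * r = 11.38 * 0.511 = 5.8152

5.8152 m/s


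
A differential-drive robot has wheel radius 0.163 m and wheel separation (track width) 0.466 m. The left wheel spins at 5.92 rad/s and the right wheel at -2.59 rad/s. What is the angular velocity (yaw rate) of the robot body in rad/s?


omega = r*(wR - wL)/L = 0.163*(-2.59 - (5.92))/0.466 = -2.9767

-2.9767 rad/s


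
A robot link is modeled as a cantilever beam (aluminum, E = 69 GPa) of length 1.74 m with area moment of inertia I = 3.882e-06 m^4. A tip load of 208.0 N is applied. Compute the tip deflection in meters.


delta = F*L^3/(3*E*I) = 208.0*1.74^3/(3*6.900e+10*3.882e-06)
      = 1095.748992/803574 = 0.0014

0.0014 m


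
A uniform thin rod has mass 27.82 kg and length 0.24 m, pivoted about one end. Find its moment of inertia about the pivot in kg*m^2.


I = (1/3)*m*L^2 = (1/3)*27.82*0.24^2 = 0.5341

0.5341 kg*m^2


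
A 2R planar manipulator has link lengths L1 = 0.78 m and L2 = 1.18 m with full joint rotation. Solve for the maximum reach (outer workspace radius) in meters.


r_max = L1 + L2 = 0.78 + 1.18 = 1.9600

1.9600 m


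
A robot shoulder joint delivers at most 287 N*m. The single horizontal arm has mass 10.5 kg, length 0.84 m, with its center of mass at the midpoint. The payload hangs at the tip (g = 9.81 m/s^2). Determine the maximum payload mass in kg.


tau_arm = m_arm*g*(L/2) = 10.5*9.81*0.84/2 = 43.2621 N*m
tau_payload = tau_max - tau_arm = 287 - 43.2621 = 243.7379
m_payload = tau_payload / (g*L) = 243.7379 / (9.81*0.84) = 29.5784

29.5784 kg


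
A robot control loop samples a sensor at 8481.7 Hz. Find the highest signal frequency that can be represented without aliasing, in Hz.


f_max = f_s/2 = 8481.7/2 = 4240.8500

4240.8500 Hz


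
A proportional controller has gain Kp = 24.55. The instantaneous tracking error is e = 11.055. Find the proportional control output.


u_P = Kp * e = 24.55 * 11.055 = 271.4003

271.4003


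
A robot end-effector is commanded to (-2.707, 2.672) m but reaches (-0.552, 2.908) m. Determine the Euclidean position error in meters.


dx = -0.552 - (-2.707) = 2.1550, dy = 2.908 - (2.672) = 0.2360
err = sqrt(4.644025 + 0.055696) = 2.1679

2.1679 m


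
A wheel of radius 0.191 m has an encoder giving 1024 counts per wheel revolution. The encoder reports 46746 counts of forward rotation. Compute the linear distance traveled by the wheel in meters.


revs = 46746/1024 = 45.650391
d = revs * 2*pi*r = 45.650391 * 2*pi*0.191 = 54.7845

54.7845 m


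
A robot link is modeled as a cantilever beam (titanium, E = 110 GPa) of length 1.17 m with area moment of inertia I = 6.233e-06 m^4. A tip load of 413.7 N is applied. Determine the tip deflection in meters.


delta = F*L^3/(3*E*I) = 413.7*1.17^3/(3*1.100e+11*6.233e-06)
      = 662.5872981/2056890 = 3.2213e-04

3.2213e-04 m


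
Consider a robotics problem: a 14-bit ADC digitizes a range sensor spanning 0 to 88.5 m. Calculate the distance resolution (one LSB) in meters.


res = range / 2^n = 88.5/2^14 = 88.5/16384 = 0.0054

0.0054 m


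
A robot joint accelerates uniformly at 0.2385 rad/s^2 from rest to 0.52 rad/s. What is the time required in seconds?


t = delta_omega / alpha = 0.52 / 0.2385 = 2.1803

2.1803 s


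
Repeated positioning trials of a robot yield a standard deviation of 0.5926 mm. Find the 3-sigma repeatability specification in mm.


repeatability = 3*sigma = 3*0.5926 = 1.7778

1.7778 mm


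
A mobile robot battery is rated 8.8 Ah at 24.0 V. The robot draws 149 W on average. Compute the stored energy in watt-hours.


E = capacity * V = 8.8*24.0 = 211.2000

211.2000 Wh


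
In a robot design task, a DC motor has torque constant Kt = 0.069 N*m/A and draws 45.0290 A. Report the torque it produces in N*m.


tau = Kt * I = 0.069*45.0290 = 3.1070

3.1070 N*m


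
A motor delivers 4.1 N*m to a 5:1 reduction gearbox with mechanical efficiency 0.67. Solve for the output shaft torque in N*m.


tau_out = tau_in * N * eta = 4.1 * 5 * 0.67 = 13.7350

13.7350 N*m


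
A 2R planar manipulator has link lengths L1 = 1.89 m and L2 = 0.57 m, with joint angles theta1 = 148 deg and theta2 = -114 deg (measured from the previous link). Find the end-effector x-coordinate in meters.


x = L1*cos(th1) + L2*cos(th1+th2) = 1.89*cos(148 deg) + 0.57*cos(34 deg) = -1.1303

-1.1303 m


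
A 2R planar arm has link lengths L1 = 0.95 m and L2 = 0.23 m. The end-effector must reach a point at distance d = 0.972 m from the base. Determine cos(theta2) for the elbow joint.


cos(th2) = (d^2 - L1^2 - L2^2)/(2*L1*L2) = (0.972^2 - 0.95^2 - 0.23^2)/(2*0.95*0.23) = -0.0243

-0.0243


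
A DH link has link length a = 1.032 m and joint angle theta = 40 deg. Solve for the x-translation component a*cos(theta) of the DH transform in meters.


a*cos(theta) = 1.032*cos(40 deg) = 0.7906

0.7906 m


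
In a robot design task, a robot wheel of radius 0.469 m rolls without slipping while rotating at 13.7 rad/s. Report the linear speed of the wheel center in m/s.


v = omega * r = 13.7 * 0.469 = 6.4253

6.4253 m/s


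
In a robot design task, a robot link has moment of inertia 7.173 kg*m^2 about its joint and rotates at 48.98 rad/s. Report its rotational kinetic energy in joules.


KE = (1/2)*I*omega^2 = 0.5*7.173*48.98^2 = 8604.1584

8604.1584 J


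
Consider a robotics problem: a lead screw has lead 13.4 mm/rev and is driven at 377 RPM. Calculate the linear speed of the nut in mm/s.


v = lead * (RPM/60) = 13.4*377/60 = 84.1967

84.1967 mm/s


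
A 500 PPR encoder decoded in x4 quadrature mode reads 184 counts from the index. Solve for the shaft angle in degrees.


angle = counts * 360 / (PPR*4) = 184 * 360 / 2000 = 33.1200

33.1200 degrees


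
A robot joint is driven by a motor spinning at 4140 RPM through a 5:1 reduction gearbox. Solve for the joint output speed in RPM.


omega_joint = omega_motor / N = 4140 / 5 = 828.0000

828.0000 RPM


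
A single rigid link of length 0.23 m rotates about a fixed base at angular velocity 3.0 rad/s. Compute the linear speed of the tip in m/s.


v = L*omega = 0.23 * 3.0 = 0.6900

0.6900 m/s


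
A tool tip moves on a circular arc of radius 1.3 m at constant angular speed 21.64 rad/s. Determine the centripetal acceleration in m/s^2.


a_c = omega^2 * r = 21.64^2 * 1.3 = 608.7765

608.7765 m/s^2


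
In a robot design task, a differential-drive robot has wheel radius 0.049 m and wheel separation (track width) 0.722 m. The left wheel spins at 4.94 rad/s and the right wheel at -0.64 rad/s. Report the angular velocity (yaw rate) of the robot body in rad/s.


omega = r*(wR - wL)/L = 0.049*(-0.64 - (4.94))/0.722 = -0.3787

-0.3787 rad/s


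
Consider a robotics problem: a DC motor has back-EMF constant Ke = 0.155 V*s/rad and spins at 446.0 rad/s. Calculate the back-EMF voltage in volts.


V_emf = Ke * omega = 0.155*446.0 = 69.1300

69.1300 V


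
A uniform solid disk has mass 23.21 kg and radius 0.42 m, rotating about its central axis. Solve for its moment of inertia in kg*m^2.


I = (1/2)*m*R^2 = 0.5*23.21*0.42^2 = 2.0471

2.0471 kg*m^2


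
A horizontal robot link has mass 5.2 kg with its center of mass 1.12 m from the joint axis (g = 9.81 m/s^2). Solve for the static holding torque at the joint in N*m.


tau = m*g*L = 5.2 * 9.81 * 1.12 = 57.1334

57.1334 N*m


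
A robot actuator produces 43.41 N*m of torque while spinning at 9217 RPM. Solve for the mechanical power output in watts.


omega = 9217 * 2*pi/60 = 965.201983 rad/s
P = tau * omega = 43.41 * 965.201983 = 41899.4181

41899.4181 W


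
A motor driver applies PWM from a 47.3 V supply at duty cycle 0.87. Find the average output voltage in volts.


V_avg = V_supply * D = 47.3*0.87 = 41.1510

41.1510 V


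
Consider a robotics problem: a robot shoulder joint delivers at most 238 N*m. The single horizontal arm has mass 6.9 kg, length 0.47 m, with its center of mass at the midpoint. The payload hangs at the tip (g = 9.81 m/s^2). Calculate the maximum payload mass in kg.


tau_arm = m_arm*g*(L/2) = 6.9*9.81*0.47/2 = 15.9069 N*m
tau_payload = tau_max - tau_arm = 238 - 15.9069 = 222.0931
m_payload = tau_payload / (g*L) = 222.0931 / (9.81*0.47) = 48.1691

48.1691 kg


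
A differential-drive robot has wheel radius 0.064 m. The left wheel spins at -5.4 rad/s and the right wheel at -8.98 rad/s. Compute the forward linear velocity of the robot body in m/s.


v = r*(wR + wL)/2 = 0.064*(-8.98 + -5.4)/2 = -0.4602

-0.4602 m/s


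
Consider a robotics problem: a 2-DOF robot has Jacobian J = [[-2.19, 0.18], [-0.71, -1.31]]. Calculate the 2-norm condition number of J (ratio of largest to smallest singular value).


JJ^T eigenvalues: trace(JJ^T) = 7.0487, det(JJ^T) = det(J)^2 = 8.98021089
s_max^2 = (7.0487 + sqrt(13.76332813))/2 = 5.37929799
s_min^2 = (7.0487 - sqrt(13.76332813))/2 = 1.66940201
kappa = s_max/s_min = sqrt(5.37929799/1.66940201) = 1.7951

1.7951


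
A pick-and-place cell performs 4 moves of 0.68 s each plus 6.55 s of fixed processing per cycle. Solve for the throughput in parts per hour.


T_cycle = 4*0.68 + 6.55 = 9.2700 s
rate = 3600/T = 388.3495

388.3495 parts/hour


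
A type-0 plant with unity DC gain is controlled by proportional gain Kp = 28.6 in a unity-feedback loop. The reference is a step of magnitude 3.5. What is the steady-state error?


e_ss = R/(1 + Kp) = 3.5/(1 + 28.6) = 3.5/29.6000 = 0.1182

0.1182


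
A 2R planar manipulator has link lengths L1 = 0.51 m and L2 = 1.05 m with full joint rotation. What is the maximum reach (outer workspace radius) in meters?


r_max = L1 + L2 = 0.51 + 1.05 = 1.5600

1.5600 m


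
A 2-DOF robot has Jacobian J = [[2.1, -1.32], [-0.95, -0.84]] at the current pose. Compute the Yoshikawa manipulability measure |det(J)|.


det(J) = 2.1*-0.84 - (-1.32)*(-0.95) = -3.0180
|det(J)| = 3.0180

3.0180


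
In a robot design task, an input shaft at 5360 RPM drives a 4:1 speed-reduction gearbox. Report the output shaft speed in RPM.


omega_out = omega_in / N = 5360 / 4 = 1340.0000

1340.0000 RPM


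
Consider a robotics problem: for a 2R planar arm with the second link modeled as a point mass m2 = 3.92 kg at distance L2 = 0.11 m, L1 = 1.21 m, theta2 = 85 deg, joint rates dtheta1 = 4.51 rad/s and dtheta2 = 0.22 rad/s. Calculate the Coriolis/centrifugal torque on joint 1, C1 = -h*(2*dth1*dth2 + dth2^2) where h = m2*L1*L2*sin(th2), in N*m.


h = m2*L1*L2*sin(th2) = 3.92*1.21*0.11*sin(85 deg) = 0.519767
C1 = -h*(2*4.51*0.22 + 0.22^2) = -0.519767*2.0328 = -1.0566

-1.0566 N*m


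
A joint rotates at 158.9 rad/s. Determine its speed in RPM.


RPM = 158.9 * 60/(2*pi) = 1517.3832

1517.3832 RPM


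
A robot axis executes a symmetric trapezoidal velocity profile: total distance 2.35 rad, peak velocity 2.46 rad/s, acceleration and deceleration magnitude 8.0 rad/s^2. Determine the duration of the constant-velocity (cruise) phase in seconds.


t_acc = v/a = 0.307500 s, d_acc = v^2/(2a) = 0.378225 rad each
d_cruise = 2.35 - 2*0.378225 = 1.593550 rad
t_cruise = d_cruise/v = 1.593550/2.46 = 0.6478

0.6478 s


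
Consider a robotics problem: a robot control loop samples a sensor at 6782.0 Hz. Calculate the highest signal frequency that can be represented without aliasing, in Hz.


f_max = f_s/2 = 6782.0/2 = 3391.0000

3391.0000 Hz


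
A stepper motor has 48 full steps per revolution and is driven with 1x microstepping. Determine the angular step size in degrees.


step = 360/(48*1) = 360/48 = 7.5000

7.5000 degrees


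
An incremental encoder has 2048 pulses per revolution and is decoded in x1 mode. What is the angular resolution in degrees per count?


resolution = 360 / (PPR * 1) = 360 / 2048 = 0.1758

0.1758 degrees


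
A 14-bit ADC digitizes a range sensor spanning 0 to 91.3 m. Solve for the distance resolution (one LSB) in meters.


res = range / 2^n = 91.3/2^14 = 91.3/16384 = 0.0056

0.0056 m


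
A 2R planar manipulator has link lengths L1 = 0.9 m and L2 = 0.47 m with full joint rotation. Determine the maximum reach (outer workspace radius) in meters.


r_max = L1 + L2 = 0.9 + 0.47 = 1.3700

1.3700 m


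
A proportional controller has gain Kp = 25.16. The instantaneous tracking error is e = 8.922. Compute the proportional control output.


u_P = Kp * e = 25.16 * 8.922 = 224.4775

224.4775


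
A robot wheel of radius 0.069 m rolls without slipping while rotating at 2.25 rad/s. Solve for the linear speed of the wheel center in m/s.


v = omega * r = 2.25 * 0.069 = 0.1552

0.1552 m/s


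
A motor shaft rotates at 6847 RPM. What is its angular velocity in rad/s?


omega = 6847 * 2*pi/60 = 717.0162

717.0162 rad/s


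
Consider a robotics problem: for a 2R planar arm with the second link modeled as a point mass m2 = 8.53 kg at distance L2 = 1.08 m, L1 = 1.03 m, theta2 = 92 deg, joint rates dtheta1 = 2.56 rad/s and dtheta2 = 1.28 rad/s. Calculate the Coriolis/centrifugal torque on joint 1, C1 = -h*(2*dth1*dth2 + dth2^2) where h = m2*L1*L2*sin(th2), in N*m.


h = m2*L1*L2*sin(th2) = 8.53*1.03*1.08*sin(92 deg) = 9.482992
C1 = -h*(2*2.56*1.28 + 1.28^2) = -9.482992*8.1920 = -77.6847

-77.6847 N*m


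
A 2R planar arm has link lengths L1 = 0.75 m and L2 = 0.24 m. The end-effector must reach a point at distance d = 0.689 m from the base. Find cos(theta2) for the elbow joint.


cos(th2) = (d^2 - L1^2 - L2^2)/(2*L1*L2) = (0.689^2 - 0.75^2 - 0.24^2)/(2*0.75*0.24) = -0.4038

-0.4038


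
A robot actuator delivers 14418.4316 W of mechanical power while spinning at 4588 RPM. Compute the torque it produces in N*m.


omega = 4588 * 2*pi/60 = 480.454236 rad/s
tau = P / omega = 14418.4316 / 480.454236 = 30.0100

30.0100 N*m


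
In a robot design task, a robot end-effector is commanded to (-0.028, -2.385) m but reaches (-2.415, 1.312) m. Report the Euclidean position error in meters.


dx = -2.415 - (-0.028) = -2.3870, dy = 1.312 - (-2.385) = 3.6970
err = sqrt(5.697769 + 13.667809) = 4.4006

4.4006 m


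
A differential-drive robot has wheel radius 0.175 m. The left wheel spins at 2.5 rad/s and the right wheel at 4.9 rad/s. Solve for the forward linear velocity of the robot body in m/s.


v = r*(wR + wL)/2 = 0.175*(4.9 + 2.5)/2 = 0.6475

0.6475 m/s


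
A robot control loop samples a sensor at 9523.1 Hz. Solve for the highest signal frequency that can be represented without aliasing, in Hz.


f_max = f_s/2 = 9523.1/2 = 4761.5500

4761.5500 Hz


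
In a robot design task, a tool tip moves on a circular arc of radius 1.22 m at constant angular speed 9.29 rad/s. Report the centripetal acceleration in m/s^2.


a_c = omega^2 * r = 9.29^2 * 1.22 = 105.2910

105.2910 m/s^2


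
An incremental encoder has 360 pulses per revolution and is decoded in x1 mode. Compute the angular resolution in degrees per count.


resolution = 360 / (PPR * 1) = 360 / 360 = 1.0000

1.0000 degrees


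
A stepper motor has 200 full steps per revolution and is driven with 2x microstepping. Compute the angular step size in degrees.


step = 360/(200*2) = 360/400 = 0.9000

0.9000 degrees


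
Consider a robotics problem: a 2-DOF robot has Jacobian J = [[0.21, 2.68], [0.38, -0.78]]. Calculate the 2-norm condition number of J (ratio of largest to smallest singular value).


JJ^T eigenvalues: trace(JJ^T) = 7.9793, det(JJ^T) = det(J)^2 = 1.39759684
s_max^2 = (7.9793 + sqrt(58.07884113))/2 = 7.80012376
s_min^2 = (7.9793 - sqrt(58.07884113))/2 = 0.17917624
kappa = s_max/s_min = sqrt(7.80012376/0.17917624) = 6.5980

6.5980


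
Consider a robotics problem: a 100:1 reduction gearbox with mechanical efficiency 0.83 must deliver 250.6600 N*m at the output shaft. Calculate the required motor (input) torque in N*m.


tau_in = tau_out / (N * eta) = 250.6600 / (100 * 0.83) = 3.0200

3.0200 N*m


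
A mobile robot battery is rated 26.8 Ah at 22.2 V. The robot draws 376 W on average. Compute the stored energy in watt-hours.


E = capacity * V = 26.8*22.2 = 594.9600

594.9600 Wh


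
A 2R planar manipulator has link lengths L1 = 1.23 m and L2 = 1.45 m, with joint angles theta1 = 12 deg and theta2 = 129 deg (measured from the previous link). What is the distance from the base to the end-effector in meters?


x = L1*cos(th1) + L2*cos(th1+th2) = 0.076260
y = L1*sin(th1) + L2*sin(th1+th2) = 1.168246
d = sqrt(x^2 + y^2) = sqrt(0.005816 + 1.364799) = 1.1707

1.1707 m


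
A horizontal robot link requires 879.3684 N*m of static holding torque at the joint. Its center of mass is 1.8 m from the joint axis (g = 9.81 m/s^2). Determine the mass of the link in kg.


m = tau / (g*L) = 879.3684 / (9.81 * 1.8) = 49.8000

49.8000 kg


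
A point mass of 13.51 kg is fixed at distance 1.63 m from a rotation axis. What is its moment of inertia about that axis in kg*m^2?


I = m*r^2 = 13.51*1.63^2 = 35.8947

35.8947 kg*m^2


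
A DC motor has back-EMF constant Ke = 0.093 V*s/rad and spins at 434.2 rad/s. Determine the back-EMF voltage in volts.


V_emf = Ke * omega = 0.093*434.2 = 40.3806

40.3806 V


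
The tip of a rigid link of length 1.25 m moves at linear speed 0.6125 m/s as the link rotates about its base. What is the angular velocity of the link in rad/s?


omega = v / L = 0.6125 / 1.25 = 0.4900

0.4900 rad/s


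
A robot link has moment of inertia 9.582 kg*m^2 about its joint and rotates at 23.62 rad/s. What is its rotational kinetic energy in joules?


KE = (1/2)*I*omega^2 = 0.5*9.582*23.62^2 = 2672.9200

2672.9200 J


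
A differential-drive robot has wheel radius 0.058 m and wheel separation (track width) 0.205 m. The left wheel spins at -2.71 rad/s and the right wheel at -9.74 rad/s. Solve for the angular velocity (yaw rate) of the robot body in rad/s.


omega = r*(wR - wL)/L = 0.058*(-9.74 - (-2.71))/0.205 = -1.9890

-1.9890 rad/s


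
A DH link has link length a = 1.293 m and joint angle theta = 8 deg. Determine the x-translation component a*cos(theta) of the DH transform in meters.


a*cos(theta) = 1.293*cos(8 deg) = 1.2804

1.2804 m


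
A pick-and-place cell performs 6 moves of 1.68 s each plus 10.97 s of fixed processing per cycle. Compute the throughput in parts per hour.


T_cycle = 6*1.68 + 10.97 = 21.0500 s
rate = 3600/T = 171.0214

171.0214 parts/hour


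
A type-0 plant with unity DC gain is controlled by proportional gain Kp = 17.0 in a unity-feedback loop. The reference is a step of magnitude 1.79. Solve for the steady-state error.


e_ss = R/(1 + Kp) = 1.79/(1 + 17.0) = 1.79/18.0000 = 0.0994

0.0994


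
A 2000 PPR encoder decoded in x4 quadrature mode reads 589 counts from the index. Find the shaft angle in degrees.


angle = counts * 360 / (PPR*4) = 589 * 360 / 8000 = 26.5050

26.5050 degrees


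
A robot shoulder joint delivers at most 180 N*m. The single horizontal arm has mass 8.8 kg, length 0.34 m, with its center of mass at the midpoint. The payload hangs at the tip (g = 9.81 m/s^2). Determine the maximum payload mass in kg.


tau_arm = m_arm*g*(L/2) = 8.8*9.81*0.34/2 = 14.6758 N*m
tau_payload = tau_max - tau_arm = 180 - 14.6758 = 165.3242
m_payload = tau_payload / (g*L) = 165.3242 / (9.81*0.34) = 49.5665

49.5665 kg


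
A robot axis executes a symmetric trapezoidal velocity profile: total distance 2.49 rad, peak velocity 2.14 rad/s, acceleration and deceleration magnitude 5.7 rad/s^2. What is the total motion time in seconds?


t_acc = v/a = 2.14/5.7 = 0.375439 s
d_acc = v^2/(2a) = 0.401719 rad (each ramp)
d_cruise = 2.49 - 2*0.401719 = 1.686562 rad
t_cruise = 1.686562/2.14 = 0.788113 s
t_total = 2*0.375439 + 0.788113 = 1.5390

1.5390 s


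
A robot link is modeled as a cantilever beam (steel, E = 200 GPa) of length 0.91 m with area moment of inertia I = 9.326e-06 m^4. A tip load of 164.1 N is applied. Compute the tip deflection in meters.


delta = F*L^3/(3*E*I) = 164.1*0.91^3/(3*2.000e+11*9.326e-06)
      = 123.6610011/5595600 = 2.2100e-05

2.2100e-05 m


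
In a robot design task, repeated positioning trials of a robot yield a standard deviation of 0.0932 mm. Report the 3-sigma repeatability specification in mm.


repeatability = 3*sigma = 3*0.0932 = 0.2796

0.2796 mm


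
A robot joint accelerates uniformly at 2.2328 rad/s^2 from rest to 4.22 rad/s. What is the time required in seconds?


t = delta_omega / alpha = 4.22 / 2.2328 = 1.8900

1.8900 s


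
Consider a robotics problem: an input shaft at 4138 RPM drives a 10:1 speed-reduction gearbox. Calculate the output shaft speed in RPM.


omega_out = omega_in / N = 4138 / 10 = 413.8000

413.8000 RPM


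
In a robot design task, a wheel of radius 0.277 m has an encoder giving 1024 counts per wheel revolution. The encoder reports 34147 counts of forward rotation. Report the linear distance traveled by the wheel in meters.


revs = 34147/1024 = 33.346680
d = revs * 2*pi*r = 33.346680 * 2*pi*0.277 = 58.0380

58.0380 m
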